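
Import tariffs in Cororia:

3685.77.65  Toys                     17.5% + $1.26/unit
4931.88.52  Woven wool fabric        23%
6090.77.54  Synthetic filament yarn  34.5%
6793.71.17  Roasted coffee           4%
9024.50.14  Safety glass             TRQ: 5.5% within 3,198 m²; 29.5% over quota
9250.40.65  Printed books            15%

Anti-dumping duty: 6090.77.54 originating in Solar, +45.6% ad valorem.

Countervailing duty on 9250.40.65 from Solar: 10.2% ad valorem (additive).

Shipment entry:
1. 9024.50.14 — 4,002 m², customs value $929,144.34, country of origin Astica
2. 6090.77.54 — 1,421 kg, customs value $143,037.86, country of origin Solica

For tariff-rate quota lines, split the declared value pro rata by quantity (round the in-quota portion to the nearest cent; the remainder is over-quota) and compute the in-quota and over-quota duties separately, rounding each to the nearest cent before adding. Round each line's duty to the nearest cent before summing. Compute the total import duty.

Line 1 (9024.50.14, Astica, 4,002 m², $929,144.34):
Code 9024.50.14 is under a tariff-rate quota (threshold 3,198 m²). In-quota: 3,198 m² at 5.5%; over-quota: 804 m² at 29.5%.
Pro-rata value split: in-quota = $929,144.34 × 3,198/4,002 = $742,479.66; over-quota = $929,144.34 − $742,479.66 = $186,664.68.
In-quota duty = $742,479.66 × 5.5% = $40,836.38. Over-quota duty = $186,664.68 × 29.5% = $55,066.08.
Line duty = $40,836.38 + $55,066.08 = $95,902.46.
Line 2 (6090.77.54, Solica, 1,421 kg, $143,037.86):
Base rate for 6090.77.54 is 34.5%.
The additional-duty order on 6090.77.54 targets Solar, not Solica; it does not apply.
Duty = $143,037.86 × 34.5% = $49,348.06.
Total = $95,902.46 + $49,348.06 = $145,250.52.

$145,250.52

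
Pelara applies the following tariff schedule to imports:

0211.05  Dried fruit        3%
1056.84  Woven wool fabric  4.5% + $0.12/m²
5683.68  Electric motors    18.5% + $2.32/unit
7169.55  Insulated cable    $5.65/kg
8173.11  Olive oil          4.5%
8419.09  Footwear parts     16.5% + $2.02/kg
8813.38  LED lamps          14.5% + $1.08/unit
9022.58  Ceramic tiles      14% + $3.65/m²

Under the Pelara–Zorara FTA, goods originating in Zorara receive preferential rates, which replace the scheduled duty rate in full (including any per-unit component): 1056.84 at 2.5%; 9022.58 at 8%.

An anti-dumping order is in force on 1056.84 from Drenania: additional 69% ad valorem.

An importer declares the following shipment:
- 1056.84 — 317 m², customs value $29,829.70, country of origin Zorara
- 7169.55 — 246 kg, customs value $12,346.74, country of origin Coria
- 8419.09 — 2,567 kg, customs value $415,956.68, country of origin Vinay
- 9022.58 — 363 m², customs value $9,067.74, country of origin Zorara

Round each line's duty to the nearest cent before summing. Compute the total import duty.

Line 1 (1056.84, Zorara, 317 m², $29,829.70):
Base rate for 1056.84 is 4.5% + $0.12/m².
Origin Zorara qualifies under the Pelara–Zorara agreement and 1056.84 is covered: preferential rate 2.5% applies instead.
The additional-duty order on 1056.84 targets Drenania, not Zorara; it does not apply.
Duty = $29,829.70 × 2.5% = $745.74.
Line 2 (7169.55, Coria, 246 kg, $12,346.74):
Base rate for 7169.55 is $5.65/kg.
Duty = 246 × $5.65 = $1,389.90.
Line 3 (8419.09, Vinay, 2,567 kg, $415,956.68):
Base rate for 8419.09 is 16.5% + $2.02/kg.
Duty = $415,956.68 × 16.5% + 2,567 × $2.02 = $73,818.19.
Line 4 (9022.58, Zorara, 363 m², $9,067.74):
Base rate for 9022.58 is 14% + $3.65/m².
Origin Zorara qualifies under the Pelara–Zorara agreement and 9022.58 is covered: preferential rate 8% applies instead.
Duty = $9,067.74 × 8% = $725.42.
Total = $745.74 + $1,389.90 + $73,818.19 + $725.42 = $76,679.25.

$76,679.25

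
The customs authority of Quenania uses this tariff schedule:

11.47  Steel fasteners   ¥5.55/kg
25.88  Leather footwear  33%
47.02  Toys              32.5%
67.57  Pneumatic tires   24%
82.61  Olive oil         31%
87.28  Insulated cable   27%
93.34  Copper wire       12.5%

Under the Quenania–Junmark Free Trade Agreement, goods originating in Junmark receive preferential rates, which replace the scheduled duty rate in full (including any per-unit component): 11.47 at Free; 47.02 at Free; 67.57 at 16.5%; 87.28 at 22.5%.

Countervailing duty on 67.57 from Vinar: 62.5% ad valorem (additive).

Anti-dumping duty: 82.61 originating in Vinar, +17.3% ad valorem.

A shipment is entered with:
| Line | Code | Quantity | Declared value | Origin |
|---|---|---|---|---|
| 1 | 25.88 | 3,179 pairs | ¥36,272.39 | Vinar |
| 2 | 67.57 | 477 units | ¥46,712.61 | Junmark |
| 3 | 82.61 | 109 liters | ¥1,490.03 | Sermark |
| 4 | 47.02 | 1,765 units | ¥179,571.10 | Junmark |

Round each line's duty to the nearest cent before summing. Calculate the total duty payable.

¥20,139.38

Line 1 (25.88, Vinar, 3,179 pairs, ¥36,272.39):
Base rate for 25.88 is 33%.
Duty = ¥36,272.39 × 33% = ¥11,969.89.
Line 2 (67.57, Junmark, 477 units, ¥46,712.61):
Base rate for 67.57 is 24%.
Origin Junmark qualifies under the Quenania–Junmark agreement and 67.57 is covered: preferential rate 16.5% applies instead.
The additional-duty order on 67.57 targets Vinar, not Junmark; it does not apply.
Duty = ¥46,712.61 × 16.5% = ¥7,707.58.
Line 3 (82.61, Sermark, 109 liters, ¥1,490.03):
Base rate for 82.61 is 31%.
The additional-duty order on 82.61 targets Vinar, not Sermark; it does not apply.
Duty = ¥1,490.03 × 31% = ¥461.91.
Line 4 (47.02, Junmark, 1,765 units, ¥179,571.10):
Base rate for 47.02 is 32.5%.
Origin Junmark qualifies under the Quenania–Junmark agreement and 47.02 is covered: preferential rate Free applies instead.
Duty = ¥179,571.10 × 0% = ¥0.00.
Total = ¥11,969.89 + ¥7,707.58 + ¥461.91 + ¥0.00 = ¥20,139.38.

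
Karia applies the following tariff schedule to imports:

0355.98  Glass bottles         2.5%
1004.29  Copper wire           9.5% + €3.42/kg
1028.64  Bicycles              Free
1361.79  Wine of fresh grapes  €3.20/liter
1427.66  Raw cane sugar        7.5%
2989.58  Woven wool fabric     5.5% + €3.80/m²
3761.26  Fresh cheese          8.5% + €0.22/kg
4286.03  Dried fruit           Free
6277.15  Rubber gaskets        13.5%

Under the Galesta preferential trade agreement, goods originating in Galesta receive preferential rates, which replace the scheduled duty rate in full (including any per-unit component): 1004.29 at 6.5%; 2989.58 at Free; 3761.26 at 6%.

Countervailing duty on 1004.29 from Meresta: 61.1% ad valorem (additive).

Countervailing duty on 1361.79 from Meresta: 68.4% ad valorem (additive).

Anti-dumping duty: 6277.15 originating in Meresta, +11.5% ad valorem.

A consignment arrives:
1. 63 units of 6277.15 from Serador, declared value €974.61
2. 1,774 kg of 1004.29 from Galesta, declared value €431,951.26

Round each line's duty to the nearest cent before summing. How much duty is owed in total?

€28,208.40

Line 1 (6277.15, Serador, 63 units, €974.61):
Base rate for 6277.15 is 13.5%.
The additional-duty order on 6277.15 targets Meresta, not Serador; it does not apply.
Duty = €974.61 × 13.5% = €131.57.
Line 2 (1004.29, Galesta, 1,774 kg, €431,951.26):
Base rate for 1004.29 is 9.5% + €3.42/kg.
Origin Galesta qualifies under the Karia–Galesta agreement and 1004.29 is covered: preferential rate 6.5% applies instead.
The additional-duty order on 1004.29 targets Meresta, not Galesta; it does not apply.
Duty = €431,951.26 × 6.5% = €28,076.83.
Total = €131.57 + €28,076.83 = €28,208.40.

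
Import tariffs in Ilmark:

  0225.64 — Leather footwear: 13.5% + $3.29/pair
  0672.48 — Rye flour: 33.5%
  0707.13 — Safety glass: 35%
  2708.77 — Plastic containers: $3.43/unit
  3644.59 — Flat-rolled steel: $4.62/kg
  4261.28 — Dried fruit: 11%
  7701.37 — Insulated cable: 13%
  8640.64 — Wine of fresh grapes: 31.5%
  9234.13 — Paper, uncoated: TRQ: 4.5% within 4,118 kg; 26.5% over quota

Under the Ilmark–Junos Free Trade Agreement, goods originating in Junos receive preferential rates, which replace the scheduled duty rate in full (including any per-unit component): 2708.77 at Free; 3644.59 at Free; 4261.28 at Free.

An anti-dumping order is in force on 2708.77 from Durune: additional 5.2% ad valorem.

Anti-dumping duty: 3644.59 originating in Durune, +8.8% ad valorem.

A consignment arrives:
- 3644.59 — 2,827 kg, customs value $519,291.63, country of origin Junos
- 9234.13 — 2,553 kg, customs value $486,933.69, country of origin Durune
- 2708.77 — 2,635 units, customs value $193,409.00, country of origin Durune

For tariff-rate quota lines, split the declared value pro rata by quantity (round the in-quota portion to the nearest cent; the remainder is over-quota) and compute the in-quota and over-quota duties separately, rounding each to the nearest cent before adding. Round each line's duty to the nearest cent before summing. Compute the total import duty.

$41,007.34

Line 1 (3644.59, Junos, 2,827 kg, $519,291.63):
Base rate for 3644.59 is $4.62/kg.
Origin Junos qualifies under the Ilmark–Junos agreement and 3644.59 is covered: preferential rate Free applies instead.
The additional-duty order on 3644.59 targets Durune, not Junos; it does not apply.
Duty = $519,291.63 × 0% = $0.00.
Line 2 (9234.13, Durune, 2,553 kg, $486,933.69):
Code 9234.13 is under a tariff-rate quota (threshold 4,118 kg). Quantity 2,553 kg is within the quota, so the in-quota rate 4.5% applies to the full value.
Duty = $486,933.69 × 4.5% = $21,912.02.
Line 3 (2708.77, Durune, 2,635 units, $193,409.00):
Base rate for 2708.77 is $3.43/unit.
2708.77 has an FTA preferential rate, but origin Durune is not Junos; base rate stands.
Additional duty on 2708.77 from Durune: +5.2% ad valorem. Applied ad valorem rate = 5.2%.
Duty = $193,409.00 × 5.2% + 2,635 × $3.43 = $19,095.32.
Total = $0.00 + $21,912.02 + $19,095.32 = $41,007.34.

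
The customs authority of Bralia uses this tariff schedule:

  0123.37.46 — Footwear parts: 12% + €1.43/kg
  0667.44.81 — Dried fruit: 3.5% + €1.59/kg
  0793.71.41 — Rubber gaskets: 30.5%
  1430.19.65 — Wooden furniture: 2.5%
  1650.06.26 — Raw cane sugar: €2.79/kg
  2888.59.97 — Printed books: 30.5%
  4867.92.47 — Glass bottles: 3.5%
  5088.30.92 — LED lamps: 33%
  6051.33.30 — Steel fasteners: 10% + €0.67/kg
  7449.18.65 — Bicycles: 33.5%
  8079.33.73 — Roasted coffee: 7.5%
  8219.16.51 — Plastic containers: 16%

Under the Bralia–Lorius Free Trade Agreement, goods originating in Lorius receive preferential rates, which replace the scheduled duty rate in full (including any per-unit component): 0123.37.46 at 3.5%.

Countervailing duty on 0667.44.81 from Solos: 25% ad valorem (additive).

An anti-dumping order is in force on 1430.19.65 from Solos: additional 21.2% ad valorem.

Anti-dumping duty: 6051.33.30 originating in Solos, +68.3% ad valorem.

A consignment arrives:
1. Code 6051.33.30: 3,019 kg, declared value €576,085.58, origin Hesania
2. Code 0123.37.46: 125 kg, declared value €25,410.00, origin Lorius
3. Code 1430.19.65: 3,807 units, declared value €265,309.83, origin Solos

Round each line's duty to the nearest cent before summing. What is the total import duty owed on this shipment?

€123,399.07

Line 1 (6051.33.30, Hesania, 3,019 kg, €576,085.58):
Base rate for 6051.33.30 is 10% + €0.67/kg.
The additional-duty order on 6051.33.30 targets Solos, not Hesania; it does not apply.
Duty = €576,085.58 × 10% + 3,019 × €0.67 = €59,631.29.
Line 2 (0123.37.46, Lorius, 125 kg, €25,410.00):
Base rate for 0123.37.46 is 12% + €1.43/kg.
Origin Lorius qualifies under the Bralia–Lorius agreement and 0123.37.46 is covered: preferential rate 3.5% applies instead.
Duty = €25,410.00 × 3.5% = €889.35.
Line 3 (1430.19.65, Solos, 3,807 units, €265,309.83):
Base rate for 1430.19.65 is 2.5%.
Additional duty on 1430.19.65 from Solos: +21.2%. Applied ad valorem rate: 2.5% + 21.2% = 23.7%.
Duty = €265,309.83 × 23.7% = €62,878.43.
Total = €59,631.29 + €889.35 + €62,878.43 = €123,399.07.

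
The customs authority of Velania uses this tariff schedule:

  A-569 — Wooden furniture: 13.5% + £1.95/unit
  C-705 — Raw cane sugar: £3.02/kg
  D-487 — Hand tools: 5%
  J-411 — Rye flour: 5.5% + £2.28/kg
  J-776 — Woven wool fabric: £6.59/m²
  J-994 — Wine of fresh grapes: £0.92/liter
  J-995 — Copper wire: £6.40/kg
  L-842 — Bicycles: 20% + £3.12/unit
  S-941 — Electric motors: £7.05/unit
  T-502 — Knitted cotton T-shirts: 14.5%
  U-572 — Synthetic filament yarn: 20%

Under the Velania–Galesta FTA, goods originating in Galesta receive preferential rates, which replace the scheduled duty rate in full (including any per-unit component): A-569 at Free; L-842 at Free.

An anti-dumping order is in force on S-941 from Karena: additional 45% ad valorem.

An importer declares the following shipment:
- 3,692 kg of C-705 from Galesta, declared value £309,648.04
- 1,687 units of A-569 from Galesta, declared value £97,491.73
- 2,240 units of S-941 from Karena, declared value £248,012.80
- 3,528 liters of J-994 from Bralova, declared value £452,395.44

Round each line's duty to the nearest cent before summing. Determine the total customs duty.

Line 1 (C-705, Galesta, 3,692 kg, £309,648.04):
Base rate for C-705 is £3.02/kg.
Origin Galesta is the FTA partner but C-705 is not on the preference list; base rate stands.
Duty = 3,692 × £3.02 = £11,149.84.
Line 2 (A-569, Galesta, 1,687 units, £97,491.73):
Base rate for A-569 is 13.5% + £1.95/unit.
Origin Galesta qualifies under the Velania–Galesta agreement and A-569 is covered: preferential rate Free applies instead.
Duty = £97,491.73 × 0% = £0.00.
Line 3 (S-941, Karena, 2,240 units, £248,012.80):
Base rate for S-941 is £7.05/unit.
Additional duty on S-941 from Karena: +45% ad valorem. Applied ad valorem rate = 45%.
Duty = £248,012.80 × 45% + 2,240 × £7.05 = £127,397.76.
Line 4 (J-994, Bralova, 3,528 liters, £452,395.44):
Base rate for J-994 is £0.92/liter.
Duty = 3,528 × £0.92 = £3,245.76.
Total = £11,149.84 + £0.00 + £127,397.76 + £3,245.76 = £141,793.36.

£141,793.36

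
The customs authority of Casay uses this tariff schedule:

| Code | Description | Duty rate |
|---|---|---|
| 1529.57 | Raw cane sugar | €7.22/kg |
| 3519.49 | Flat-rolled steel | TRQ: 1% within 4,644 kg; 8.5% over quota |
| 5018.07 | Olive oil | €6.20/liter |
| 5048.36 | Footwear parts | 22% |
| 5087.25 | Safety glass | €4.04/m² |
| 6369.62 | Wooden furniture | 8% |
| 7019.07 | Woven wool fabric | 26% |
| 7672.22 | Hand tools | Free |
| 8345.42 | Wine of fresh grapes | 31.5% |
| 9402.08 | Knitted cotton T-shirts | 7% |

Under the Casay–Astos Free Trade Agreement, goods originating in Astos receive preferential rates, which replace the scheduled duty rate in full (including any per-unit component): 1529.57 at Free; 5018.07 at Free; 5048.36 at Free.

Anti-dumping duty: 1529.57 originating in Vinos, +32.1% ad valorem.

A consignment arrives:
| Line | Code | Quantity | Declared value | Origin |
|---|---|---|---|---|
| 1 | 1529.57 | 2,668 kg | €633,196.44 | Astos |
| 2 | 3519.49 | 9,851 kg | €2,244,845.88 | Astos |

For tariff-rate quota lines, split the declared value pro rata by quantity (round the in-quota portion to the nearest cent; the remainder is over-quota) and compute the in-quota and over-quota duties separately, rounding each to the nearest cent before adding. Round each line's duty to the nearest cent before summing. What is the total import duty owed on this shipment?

€111,441.30

Line 1 (1529.57, Astos, 2,668 kg, €633,196.44):
Base rate for 1529.57 is €7.22/kg.
Origin Astos qualifies under the Casay–Astos agreement and 1529.57 is covered: preferential rate Free applies instead.
The additional-duty order on 1529.57 targets Vinos, not Astos; it does not apply.
Duty = €633,196.44 × 0% = €0.00.
Line 2 (3519.49, Astos, 9,851 kg, €2,244,845.88):
Code 3519.49 is under a tariff-rate quota (threshold 4,644 kg). In-quota: 4,644 kg at 1%; over-quota: 5,207 kg at 8.5%.
Pro-rata value split: in-quota = €2,244,845.88 × 4,644/9,851 = €1,058,274.72; over-quota = €2,244,845.88 − €1,058,274.72 = €1,186,571.16.
In-quota duty = €1,058,274.72 × 1% = €10,582.75. Over-quota duty = €1,186,571.16 × 8.5% = €100,858.55.
Line duty = €10,582.75 + €100,858.55 = €111,441.30.
Total = €0.00 + €111,441.30 = €111,441.30.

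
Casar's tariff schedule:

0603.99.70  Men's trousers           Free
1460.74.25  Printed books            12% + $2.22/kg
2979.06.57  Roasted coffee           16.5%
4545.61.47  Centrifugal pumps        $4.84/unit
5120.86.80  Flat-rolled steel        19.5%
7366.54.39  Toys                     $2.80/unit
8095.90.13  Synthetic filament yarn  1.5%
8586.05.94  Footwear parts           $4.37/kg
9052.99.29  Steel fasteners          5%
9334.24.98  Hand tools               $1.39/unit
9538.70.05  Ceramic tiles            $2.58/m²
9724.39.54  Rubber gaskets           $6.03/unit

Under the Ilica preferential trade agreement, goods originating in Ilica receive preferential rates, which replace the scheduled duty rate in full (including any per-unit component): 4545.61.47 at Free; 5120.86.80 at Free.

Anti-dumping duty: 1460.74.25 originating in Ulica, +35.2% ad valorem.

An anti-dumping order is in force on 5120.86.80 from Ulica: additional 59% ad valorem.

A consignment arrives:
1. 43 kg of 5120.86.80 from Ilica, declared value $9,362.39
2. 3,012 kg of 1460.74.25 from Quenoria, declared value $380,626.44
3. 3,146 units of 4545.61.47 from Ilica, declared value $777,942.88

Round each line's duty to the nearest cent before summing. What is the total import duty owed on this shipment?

Line 1 (5120.86.80, Ilica, 43 kg, $9,362.39):
Base rate for 5120.86.80 is 19.5%.
Origin Ilica qualifies under the Casar–Ilica agreement and 5120.86.80 is covered: preferential rate Free applies instead.
The additional-duty order on 5120.86.80 targets Ulica, not Ilica; it does not apply.
Duty = $9,362.39 × 0% = $0.00.
Line 2 (1460.74.25, Quenoria, 3,012 kg, $380,626.44):
Base rate for 1460.74.25 is 12% + $2.22/kg.
The additional-duty order on 1460.74.25 targets Ulica, not Quenoria; it does not apply.
Duty = $380,626.44 × 12% + 3,012 × $2.22 = $52,361.81.
Line 3 (4545.61.47, Ilica, 3,146 units, $777,942.88):
Base rate for 4545.61.47 is $4.84/unit.
Origin Ilica qualifies under the Casar–Ilica agreement and 4545.61.47 is covered: preferential rate Free applies instead.
Duty = $777,942.88 × 0% = $0.00.
Total = $0.00 + $52,361.81 + $0.00 = $52,361.81.

$52,361.81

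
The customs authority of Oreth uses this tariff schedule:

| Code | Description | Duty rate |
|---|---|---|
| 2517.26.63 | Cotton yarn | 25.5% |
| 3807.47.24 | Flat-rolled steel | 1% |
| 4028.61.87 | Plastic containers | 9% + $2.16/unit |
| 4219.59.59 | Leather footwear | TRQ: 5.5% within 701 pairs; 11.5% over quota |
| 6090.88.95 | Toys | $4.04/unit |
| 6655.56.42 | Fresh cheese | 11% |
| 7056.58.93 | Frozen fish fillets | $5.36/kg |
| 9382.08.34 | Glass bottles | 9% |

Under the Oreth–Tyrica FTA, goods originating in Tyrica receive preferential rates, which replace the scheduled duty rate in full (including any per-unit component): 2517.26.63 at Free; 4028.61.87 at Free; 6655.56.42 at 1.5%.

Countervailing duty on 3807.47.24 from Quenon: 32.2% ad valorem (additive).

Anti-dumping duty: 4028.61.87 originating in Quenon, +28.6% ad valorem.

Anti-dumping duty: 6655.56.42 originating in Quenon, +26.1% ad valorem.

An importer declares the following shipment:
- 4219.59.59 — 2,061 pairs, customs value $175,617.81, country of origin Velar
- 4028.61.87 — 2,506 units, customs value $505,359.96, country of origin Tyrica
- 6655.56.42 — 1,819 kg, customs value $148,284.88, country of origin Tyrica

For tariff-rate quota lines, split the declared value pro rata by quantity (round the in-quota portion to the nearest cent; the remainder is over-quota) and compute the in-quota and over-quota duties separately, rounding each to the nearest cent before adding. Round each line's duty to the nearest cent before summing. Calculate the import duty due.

Line 1 (4219.59.59, Velar, 2,061 pairs, $175,617.81):
Code 4219.59.59 is under a tariff-rate quota (threshold 701 pairs). In-quota: 701 pairs at 5.5%; over-quota: 1,360 pairs at 11.5%.
Pro-rata value split: in-quota = $175,617.81 × 701/2,061 = $59,732.21; over-quota = $175,617.81 − $59,732.21 = $115,885.60.
In-quota duty = $59,732.21 × 5.5% = $3,285.27. Over-quota duty = $115,885.60 × 11.5% = $13,326.84.
Line duty = $3,285.27 + $13,326.84 = $16,612.11.
Line 2 (4028.61.87, Tyrica, 2,506 units, $505,359.96):
Base rate for 4028.61.87 is 9% + $2.16/unit.
Origin Tyrica qualifies under the Oreth–Tyrica agreement and 4028.61.87 is covered: preferential rate Free applies instead.
The additional-duty order on 4028.61.87 targets Quenon, not Tyrica; it does not apply.
Duty = $505,359.96 × 0% = $0.00.
Line 3 (6655.56.42, Tyrica, 1,819 kg, $148,284.88):
Base rate for 6655.56.42 is 11%.
Origin Tyrica qualifies under the Oreth–Tyrica agreement and 6655.56.42 is covered: preferential rate 1.5% applies instead.
The additional-duty order on 6655.56.42 targets Quenon, not Tyrica; it does not apply.
Duty = $148,284.88 × 1.5% = $2,224.27.
Total = $16,612.11 + $0.00 + $2,224.27 = $18,836.38.

$18,836.38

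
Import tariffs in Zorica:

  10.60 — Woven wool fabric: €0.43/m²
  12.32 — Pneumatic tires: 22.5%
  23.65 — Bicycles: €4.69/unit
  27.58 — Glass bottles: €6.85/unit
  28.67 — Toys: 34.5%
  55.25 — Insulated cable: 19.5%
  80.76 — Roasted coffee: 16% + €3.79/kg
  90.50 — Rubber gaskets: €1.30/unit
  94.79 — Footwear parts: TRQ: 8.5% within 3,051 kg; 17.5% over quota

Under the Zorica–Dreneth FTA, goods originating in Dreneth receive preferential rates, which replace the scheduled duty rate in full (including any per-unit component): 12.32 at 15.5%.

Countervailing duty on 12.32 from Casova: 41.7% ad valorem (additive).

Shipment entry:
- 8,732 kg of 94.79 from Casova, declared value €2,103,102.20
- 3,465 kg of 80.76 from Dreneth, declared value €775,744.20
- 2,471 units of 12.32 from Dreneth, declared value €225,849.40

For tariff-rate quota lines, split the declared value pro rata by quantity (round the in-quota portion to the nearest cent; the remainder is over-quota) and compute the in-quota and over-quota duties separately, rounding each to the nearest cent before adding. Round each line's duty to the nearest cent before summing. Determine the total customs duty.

Line 1 (94.79, Casova, 8,732 kg, €2,103,102.20):
Code 94.79 is under a tariff-rate quota (threshold 3,051 kg). In-quota: 3,051 kg at 8.5%; over-quota: 5,681 kg at 17.5%.
Pro-rata value split: in-quota = €2,103,102.20 × 3,051/8,732 = €734,833.35; over-quota = €2,103,102.20 − €734,833.35 = €1,368,268.85.
In-quota duty = €734,833.35 × 8.5% = €62,460.83. Over-quota duty = €1,368,268.85 × 17.5% = €239,447.05.
Line duty = €62,460.83 + €239,447.05 = €301,907.88.
Line 2 (80.76, Dreneth, 3,465 kg, €775,744.20):
Base rate for 80.76 is 16% + €3.79/kg.
Origin Dreneth is the FTA partner but 80.76 is not on the preference list; base rate stands.
Duty = €775,744.20 × 16% + 3,465 × €3.79 = €137,251.42.
Line 3 (12.32, Dreneth, 2,471 units, €225,849.40):
Base rate for 12.32 is 22.5%.
Origin Dreneth qualifies under the Zorica–Dreneth agreement and 12.32 is covered: preferential rate 15.5% applies instead.
The additional-duty order on 12.32 targets Casova, not Dreneth; it does not apply.
Duty = €225,849.40 × 15.5% = €35,006.66.
Total = €301,907.88 + €137,251.42 + €35,006.66 = €474,165.96.

€474,165.96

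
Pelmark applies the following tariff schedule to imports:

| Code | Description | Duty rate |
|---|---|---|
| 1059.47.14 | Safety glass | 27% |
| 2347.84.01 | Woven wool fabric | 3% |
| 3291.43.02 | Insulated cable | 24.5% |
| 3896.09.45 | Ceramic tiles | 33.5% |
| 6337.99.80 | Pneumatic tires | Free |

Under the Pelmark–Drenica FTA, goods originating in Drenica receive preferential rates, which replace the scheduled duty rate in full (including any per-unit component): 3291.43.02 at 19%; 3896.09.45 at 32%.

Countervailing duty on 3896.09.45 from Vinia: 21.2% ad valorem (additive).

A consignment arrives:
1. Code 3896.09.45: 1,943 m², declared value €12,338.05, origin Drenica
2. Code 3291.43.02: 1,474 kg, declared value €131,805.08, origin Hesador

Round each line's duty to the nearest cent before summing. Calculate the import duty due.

€36,240.42

Line 1 (3896.09.45, Drenica, 1,943 m², €12,338.05):
Base rate for 3896.09.45 is 33.5%.
Origin Drenica qualifies under the Pelmark–Drenica agreement and 3896.09.45 is covered: preferential rate 32% applies instead.
The additional-duty order on 3896.09.45 targets Vinia, not Drenica; it does not apply.
Duty = €12,338.05 × 32% = €3,948.18.
Line 2 (3291.43.02, Hesador, 1,474 kg, €131,805.08):
Base rate for 3291.43.02 is 24.5%.
3291.43.02 has an FTA preferential rate, but origin Hesador is not Drenica; base rate stands.
Duty = €131,805.08 × 24.5% = €32,292.24.
Total = €3,948.18 + €32,292.24 = €36,240.42.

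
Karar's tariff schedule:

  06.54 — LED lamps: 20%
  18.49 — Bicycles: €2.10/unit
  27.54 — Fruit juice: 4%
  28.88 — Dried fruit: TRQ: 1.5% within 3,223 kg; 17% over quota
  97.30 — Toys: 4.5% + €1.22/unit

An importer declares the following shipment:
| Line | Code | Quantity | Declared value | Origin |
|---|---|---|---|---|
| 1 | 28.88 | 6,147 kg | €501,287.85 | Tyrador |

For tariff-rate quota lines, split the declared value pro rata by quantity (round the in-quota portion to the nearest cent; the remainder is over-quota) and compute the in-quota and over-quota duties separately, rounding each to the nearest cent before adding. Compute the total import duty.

Line 1 (28.88, Tyrador, 6,147 kg, €501,287.85):
Code 28.88 is under a tariff-rate quota (threshold 3,223 kg). In-quota: 3,223 kg at 1.5%; over-quota: 2,924 kg at 17%.
Pro-rata value split: in-quota = €501,287.85 × 3,223/6,147 = €262,835.65; over-quota = €501,287.85 − €262,835.65 = €238,452.20.
In-quota duty = €262,835.65 × 1.5% = €3,942.53. Over-quota duty = €238,452.20 × 17% = €40,536.87.
Line duty = €3,942.53 + €40,536.87 = €44,479.40.

€44,479.40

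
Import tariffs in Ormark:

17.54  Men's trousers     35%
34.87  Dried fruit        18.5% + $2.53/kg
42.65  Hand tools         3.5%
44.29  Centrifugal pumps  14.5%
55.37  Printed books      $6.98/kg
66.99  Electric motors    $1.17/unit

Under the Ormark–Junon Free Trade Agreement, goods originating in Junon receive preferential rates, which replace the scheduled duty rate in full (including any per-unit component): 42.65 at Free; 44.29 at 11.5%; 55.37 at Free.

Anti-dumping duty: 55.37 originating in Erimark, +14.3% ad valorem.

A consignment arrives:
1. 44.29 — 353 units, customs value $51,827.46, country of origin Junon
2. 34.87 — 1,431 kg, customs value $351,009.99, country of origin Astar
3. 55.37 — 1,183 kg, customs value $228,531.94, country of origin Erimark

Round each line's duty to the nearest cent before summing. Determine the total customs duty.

$115,454.85

Line 1 (44.29, Junon, 353 units, $51,827.46):
Base rate for 44.29 is 14.5%.
Origin Junon qualifies under the Ormark–Junon agreement and 44.29 is covered: preferential rate 11.5% applies instead.
Duty = $51,827.46 × 11.5% = $5,960.16.
Line 2 (34.87, Astar, 1,431 kg, $351,009.99):
Base rate for 34.87 is 18.5% + $2.53/kg.
Duty = $351,009.99 × 18.5% + 1,431 × $2.53 = $68,557.28.
Line 3 (55.37, Erimark, 1,183 kg, $228,531.94):
Base rate for 55.37 is $6.98/kg.
55.37 has an FTA preferential rate, but origin Erimark is not Junon; base rate stands.
Additional duty on 55.37 from Erimark: +14.3% ad valorem. Applied ad valorem rate = 14.3%.
Duty = $228,531.94 × 14.3% + 1,183 × $6.98 = $40,937.41.
Total = $5,960.16 + $68,557.28 + $40,937.41 = $115,454.85.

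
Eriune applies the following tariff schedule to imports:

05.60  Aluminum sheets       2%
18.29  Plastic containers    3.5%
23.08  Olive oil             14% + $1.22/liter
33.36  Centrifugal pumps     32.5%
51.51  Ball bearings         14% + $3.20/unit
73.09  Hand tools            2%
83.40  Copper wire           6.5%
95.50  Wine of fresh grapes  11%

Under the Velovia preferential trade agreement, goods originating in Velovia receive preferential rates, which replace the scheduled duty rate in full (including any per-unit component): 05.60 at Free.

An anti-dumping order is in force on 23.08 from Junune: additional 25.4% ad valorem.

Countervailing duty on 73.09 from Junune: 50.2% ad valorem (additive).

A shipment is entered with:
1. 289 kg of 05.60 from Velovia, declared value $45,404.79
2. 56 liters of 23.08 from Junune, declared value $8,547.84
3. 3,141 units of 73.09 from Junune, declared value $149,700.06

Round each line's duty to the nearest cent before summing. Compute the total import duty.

$81,579.60

Line 1 (05.60, Velovia, 289 kg, $45,404.79):
Base rate for 05.60 is 2%.
Origin Velovia qualifies under the Eriune–Velovia agreement and 05.60 is covered: preferential rate Free applies instead.
Duty = $45,404.79 × 0% = $0.00.
Line 2 (23.08, Junune, 56 liters, $8,547.84):
Base rate for 23.08 is 14% + $1.22/liter.
Additional duty on 23.08 from Junune: +25.4%. Applied ad valorem rate: 14% + 25.4% = 39.4%.
Duty = $8,547.84 × 39.4% + 56 × $1.22 = $3,436.17.
Line 3 (73.09, Junune, 3,141 units, $149,700.06):
Base rate for 73.09 is 2%.
Additional duty on 73.09 from Junune: +50.2%. Applied ad valorem rate: 2% + 50.2% = 52.2%.
Duty = $149,700.06 × 52.2% = $78,143.43.
Total = $0.00 + $3,436.17 + $78,143.43 = $81,579.60.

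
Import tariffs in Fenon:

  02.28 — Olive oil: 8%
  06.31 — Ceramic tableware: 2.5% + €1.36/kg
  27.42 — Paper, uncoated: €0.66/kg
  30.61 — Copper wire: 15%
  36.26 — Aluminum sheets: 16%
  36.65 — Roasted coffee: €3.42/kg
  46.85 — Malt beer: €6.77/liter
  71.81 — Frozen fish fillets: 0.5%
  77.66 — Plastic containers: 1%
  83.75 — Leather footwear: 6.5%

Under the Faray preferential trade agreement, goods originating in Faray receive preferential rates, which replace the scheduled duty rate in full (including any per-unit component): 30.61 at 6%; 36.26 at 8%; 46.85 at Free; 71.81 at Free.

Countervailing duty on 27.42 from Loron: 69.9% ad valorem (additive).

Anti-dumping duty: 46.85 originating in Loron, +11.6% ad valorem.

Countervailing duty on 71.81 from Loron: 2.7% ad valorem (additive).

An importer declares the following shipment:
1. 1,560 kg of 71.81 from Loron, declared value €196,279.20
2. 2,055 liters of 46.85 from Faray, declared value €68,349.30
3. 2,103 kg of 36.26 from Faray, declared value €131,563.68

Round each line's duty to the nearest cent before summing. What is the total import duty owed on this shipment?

€16,806.02

Line 1 (71.81, Loron, 1,560 kg, €196,279.20):
Base rate for 71.81 is 0.5%.
71.81 has an FTA preferential rate, but origin Loron is not Faray; base rate stands.
Additional duty on 71.81 from Loron: +2.7%. Applied ad valorem rate: 0.5% + 2.7% = 3.2%.
Duty = €196,279.20 × 3.2% = €6,280.93.
Line 2 (46.85, Faray, 2,055 liters, €68,349.30):
Base rate for 46.85 is €6.77/liter.
Origin Faray qualifies under the Fenon–Faray agreement and 46.85 is covered: preferential rate Free applies instead.
The additional-duty order on 46.85 targets Loron, not Faray; it does not apply.
Duty = €68,349.30 × 0% = €0.00.
Line 3 (36.26, Faray, 2,103 kg, €131,563.68):
Base rate for 36.26 is 16%.
Origin Faray qualifies under the Fenon–Faray agreement and 36.26 is covered: preferential rate 8% applies instead.
Duty = €131,563.68 × 8% = €10,525.09.
Total = €6,280.93 + €0.00 + €10,525.09 = €16,806.02.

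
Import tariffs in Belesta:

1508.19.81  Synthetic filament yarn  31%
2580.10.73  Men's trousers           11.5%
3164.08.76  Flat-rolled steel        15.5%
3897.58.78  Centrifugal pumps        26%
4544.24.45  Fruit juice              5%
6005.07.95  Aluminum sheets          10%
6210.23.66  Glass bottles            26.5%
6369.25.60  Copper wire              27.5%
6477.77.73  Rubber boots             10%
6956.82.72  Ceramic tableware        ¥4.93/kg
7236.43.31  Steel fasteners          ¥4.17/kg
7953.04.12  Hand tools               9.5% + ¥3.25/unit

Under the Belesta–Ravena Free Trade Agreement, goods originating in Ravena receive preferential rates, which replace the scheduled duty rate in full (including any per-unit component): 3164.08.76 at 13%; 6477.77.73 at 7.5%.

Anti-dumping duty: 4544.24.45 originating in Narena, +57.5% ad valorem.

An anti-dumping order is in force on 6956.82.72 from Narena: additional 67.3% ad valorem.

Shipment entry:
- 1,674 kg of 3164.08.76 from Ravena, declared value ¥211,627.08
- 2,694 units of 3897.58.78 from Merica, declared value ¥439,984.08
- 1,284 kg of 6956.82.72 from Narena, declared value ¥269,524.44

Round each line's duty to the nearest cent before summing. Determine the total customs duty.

¥329,627.45

Line 1 (3164.08.76, Ravena, 1,674 kg, ¥211,627.08):
Base rate for 3164.08.76 is 15.5%.
Origin Ravena qualifies under the Belesta–Ravena agreement and 3164.08.76 is covered: preferential rate 13% applies instead.
Duty = ¥211,627.08 × 13% = ¥27,511.52.
Line 2 (3897.58.78, Merica, 2,694 units, ¥439,984.08):
Base rate for 3897.58.78 is 26%.
Duty = ¥439,984.08 × 26% = ¥114,395.86.
Line 3 (6956.82.72, Narena, 1,284 kg, ¥269,524.44):
Base rate for 6956.82.72 is ¥4.93/kg.
Additional duty on 6956.82.72 from Narena: +67.3% ad valorem. Applied ad valorem rate = 67.3%.
Duty = ¥269,524.44 × 67.3% + 1,284 × ¥4.93 = ¥187,720.07.
Total = ¥27,511.52 + ¥114,395.86 + ¥187,720.07 = ¥329,627.45.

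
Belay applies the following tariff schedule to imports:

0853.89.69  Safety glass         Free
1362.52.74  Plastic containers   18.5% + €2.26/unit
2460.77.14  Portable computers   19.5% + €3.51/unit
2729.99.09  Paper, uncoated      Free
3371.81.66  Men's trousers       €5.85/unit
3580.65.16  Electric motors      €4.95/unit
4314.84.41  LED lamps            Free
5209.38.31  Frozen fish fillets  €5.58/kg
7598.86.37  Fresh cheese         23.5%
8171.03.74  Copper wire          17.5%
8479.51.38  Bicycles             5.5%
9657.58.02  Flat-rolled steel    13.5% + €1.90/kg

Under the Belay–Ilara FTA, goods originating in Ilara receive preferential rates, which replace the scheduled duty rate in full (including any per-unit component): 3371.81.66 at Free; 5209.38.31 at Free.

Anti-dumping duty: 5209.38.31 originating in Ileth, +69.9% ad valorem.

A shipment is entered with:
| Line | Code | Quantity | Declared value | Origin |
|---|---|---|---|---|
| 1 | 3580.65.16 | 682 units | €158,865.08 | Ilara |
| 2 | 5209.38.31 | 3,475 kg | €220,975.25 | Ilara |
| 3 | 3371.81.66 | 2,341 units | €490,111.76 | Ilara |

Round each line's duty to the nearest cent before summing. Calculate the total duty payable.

Line 1 (3580.65.16, Ilara, 682 units, €158,865.08):
Base rate for 3580.65.16 is €4.95/unit.
Origin Ilara is the FTA partner but 3580.65.16 is not on the preference list; base rate stands.
Duty = 682 × €4.95 = €3,375.90.
Line 2 (5209.38.31, Ilara, 3,475 kg, €220,975.25):
Base rate for 5209.38.31 is €5.58/kg.
Origin Ilara qualifies under the Belay–Ilara agreement and 5209.38.31 is covered: preferential rate Free applies instead.
The additional-duty order on 5209.38.31 targets Ileth, not Ilara; it does not apply.
Duty = €220,975.25 × 0% = €0.00.
Line 3 (3371.81.66, Ilara, 2,341 units, €490,111.76):
Base rate for 3371.81.66 is €5.85/unit.
Origin Ilara qualifies under the Belay–Ilara agreement and 3371.81.66 is covered: preferential rate Free applies instead.
Duty = €490,111.76 × 0% = €0.00.
Total = €3,375.90 + €0.00 + €0.00 = €3,375.90.

€3,375.90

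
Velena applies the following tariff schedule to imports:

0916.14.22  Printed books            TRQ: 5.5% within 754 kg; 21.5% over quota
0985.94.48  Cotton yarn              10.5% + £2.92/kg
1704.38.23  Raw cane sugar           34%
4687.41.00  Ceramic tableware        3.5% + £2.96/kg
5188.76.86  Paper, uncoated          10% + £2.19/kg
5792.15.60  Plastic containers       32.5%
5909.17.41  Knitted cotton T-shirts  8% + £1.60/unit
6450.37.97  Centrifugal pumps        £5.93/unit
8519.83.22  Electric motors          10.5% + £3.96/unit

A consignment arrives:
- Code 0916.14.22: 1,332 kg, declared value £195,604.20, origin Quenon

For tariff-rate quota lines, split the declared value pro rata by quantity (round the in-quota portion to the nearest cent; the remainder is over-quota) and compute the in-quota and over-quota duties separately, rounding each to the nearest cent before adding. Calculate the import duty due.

Line 1 (0916.14.22, Quenon, 1,332 kg, £195,604.20):
Code 0916.14.22 is under a tariff-rate quota (threshold 754 kg). In-quota: 754 kg at 5.5%; over-quota: 578 kg at 21.5%.
Pro-rata value split: in-quota = £195,604.20 × 754/1,332 = £110,724.90; over-quota = £195,604.20 − £110,724.90 = £84,879.30.
In-quota duty = £110,724.90 × 5.5% = £6,089.87. Over-quota duty = £84,879.30 × 21.5% = £18,249.05.
Line duty = £6,089.87 + £18,249.05 = £24,338.92.

£24,338.92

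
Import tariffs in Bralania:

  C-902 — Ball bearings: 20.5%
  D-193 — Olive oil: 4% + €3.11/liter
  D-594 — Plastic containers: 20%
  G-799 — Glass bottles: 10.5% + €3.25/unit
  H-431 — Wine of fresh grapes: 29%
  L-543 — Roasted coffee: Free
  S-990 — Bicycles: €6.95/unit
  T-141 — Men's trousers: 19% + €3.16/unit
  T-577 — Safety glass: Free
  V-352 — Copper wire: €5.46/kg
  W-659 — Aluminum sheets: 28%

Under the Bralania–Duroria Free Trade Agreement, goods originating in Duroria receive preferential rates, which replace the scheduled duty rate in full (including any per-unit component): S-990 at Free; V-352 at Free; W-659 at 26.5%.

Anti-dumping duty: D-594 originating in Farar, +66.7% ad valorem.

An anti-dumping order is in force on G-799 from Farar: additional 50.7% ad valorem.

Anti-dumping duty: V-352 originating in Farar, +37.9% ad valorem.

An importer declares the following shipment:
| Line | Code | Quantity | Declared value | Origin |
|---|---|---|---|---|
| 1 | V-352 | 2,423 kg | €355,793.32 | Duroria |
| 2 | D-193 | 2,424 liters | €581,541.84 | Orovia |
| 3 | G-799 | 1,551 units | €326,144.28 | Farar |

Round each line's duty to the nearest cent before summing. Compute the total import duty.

Line 1 (V-352, Duroria, 2,423 kg, €355,793.32):
Base rate for V-352 is €5.46/kg.
Origin Duroria qualifies under the Bralania–Duroria agreement and V-352 is covered: preferential rate Free applies instead.
The additional-duty order on V-352 targets Farar, not Duroria; it does not apply.
Duty = €355,793.32 × 0% = €0.00.
Line 2 (D-193, Orovia, 2,424 liters, €581,541.84):
Base rate for D-193 is 4% + €3.11/liter.
Duty = €581,541.84 × 4% + 2,424 × €3.11 = €30,800.31.
Line 3 (G-799, Farar, 1,551 units, €326,144.28):
Base rate for G-799 is 10.5% + €3.25/unit.
Additional duty on G-799 from Farar: +50.7%. Applied ad valorem rate: 10.5% + 50.7% = 61.2%.
Duty = €326,144.28 × 61.2% + 1,551 × €3.25 = €204,641.05.
Total = €0.00 + €30,800.31 + €204,641.05 = €235,441.36.

€235,441.36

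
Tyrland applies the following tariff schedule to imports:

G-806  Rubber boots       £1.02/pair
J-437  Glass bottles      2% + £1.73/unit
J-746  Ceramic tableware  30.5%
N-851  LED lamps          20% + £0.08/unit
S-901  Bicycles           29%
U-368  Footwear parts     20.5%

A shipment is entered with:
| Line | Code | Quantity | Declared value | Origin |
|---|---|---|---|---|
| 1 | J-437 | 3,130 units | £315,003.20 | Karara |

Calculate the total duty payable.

Line 1 (J-437, Karara, 3,130 units, £315,003.20):
Base rate for J-437 is 2% + £1.73/unit.
Duty = £315,003.20 × 2% + 3,130 × £1.73 = £11,714.96.

£11,714.96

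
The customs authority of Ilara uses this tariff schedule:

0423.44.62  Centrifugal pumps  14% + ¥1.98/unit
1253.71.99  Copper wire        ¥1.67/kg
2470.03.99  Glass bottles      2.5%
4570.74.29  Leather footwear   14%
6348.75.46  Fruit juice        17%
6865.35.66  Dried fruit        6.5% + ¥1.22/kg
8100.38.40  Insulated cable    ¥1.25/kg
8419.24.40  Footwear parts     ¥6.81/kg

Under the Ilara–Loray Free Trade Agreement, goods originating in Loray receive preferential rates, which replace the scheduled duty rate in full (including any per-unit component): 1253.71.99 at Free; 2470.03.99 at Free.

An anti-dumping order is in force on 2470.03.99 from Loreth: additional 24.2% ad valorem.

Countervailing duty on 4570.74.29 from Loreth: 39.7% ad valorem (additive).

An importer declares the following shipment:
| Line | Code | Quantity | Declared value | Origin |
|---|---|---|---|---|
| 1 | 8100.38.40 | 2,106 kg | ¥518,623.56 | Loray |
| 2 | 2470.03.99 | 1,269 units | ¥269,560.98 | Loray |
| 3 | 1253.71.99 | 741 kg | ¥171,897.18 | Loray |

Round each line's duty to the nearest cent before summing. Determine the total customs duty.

Line 1 (8100.38.40, Loray, 2,106 kg, ¥518,623.56):
Base rate for 8100.38.40 is ¥1.25/kg.
Origin Loray is the FTA partner but 8100.38.40 is not on the preference list; base rate stands.
Duty = 2,106 × ¥1.25 = ¥2,632.50.
Line 2 (2470.03.99, Loray, 1,269 units, ¥269,560.98):
Base rate for 2470.03.99 is 2.5%.
Origin Loray qualifies under the Ilara–Loray agreement and 2470.03.99 is covered: preferential rate Free applies instead.
The additional-duty order on 2470.03.99 targets Loreth, not Loray; it does not apply.
Duty = ¥269,560.98 × 0% = ¥0.00.
Line 3 (1253.71.99, Loray, 741 kg, ¥171,897.18):
Base rate for 1253.71.99 is ¥1.67/kg.
Origin Loray qualifies under the Ilara–Loray agreement and 1253.71.99 is covered: preferential rate Free applies instead.
Duty = ¥171,897.18 × 0% = ¥0.00.
Total = ¥2,632.50 + ¥0.00 + ¥0.00 = ¥2,632.50.

¥2,632.50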